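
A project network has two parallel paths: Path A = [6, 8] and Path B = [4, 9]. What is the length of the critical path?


Path A: 6 + 8 = 14
Path B: 4 + 9 = 13
Critical path = longest = max(14, 13)
= 14 (Path A)


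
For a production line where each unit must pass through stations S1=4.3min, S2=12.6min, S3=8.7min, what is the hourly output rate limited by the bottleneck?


Bottleneck = longest station time
Station times: [4.3, 12.6, 8.7]
Max = 12.6 min
Rate = 60 / 12.6
= 4.76 units/hour (bottleneck: 12.6min)


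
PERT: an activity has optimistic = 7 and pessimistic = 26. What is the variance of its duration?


σ² = ((p - o) / 6)² = (p - o)² / 36
= (26 - 7)² / 36
= 19² / 36
= 361 / 36
= 10.0278


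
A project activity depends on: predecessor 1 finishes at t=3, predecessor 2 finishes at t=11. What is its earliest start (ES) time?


ES = max of all predecessor completion times
Predecessors: [3, 11]
ES = max(3, 11)
= 11


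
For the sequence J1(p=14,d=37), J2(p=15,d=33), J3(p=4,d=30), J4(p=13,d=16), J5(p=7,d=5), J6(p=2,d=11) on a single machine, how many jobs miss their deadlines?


Completion vs due date:
  J1: C=14, d=37 → on time
  J2: C=29, d=33 → on time
  J3: C=33, d=30 → TARDY
  J4: C=46, d=16 → TARDY
  J5: C=53, d=5 → TARDY
  J6: C=55, d=11 → TARDY
Tardy jobs: J3, J4, J5, J6
Count = 4


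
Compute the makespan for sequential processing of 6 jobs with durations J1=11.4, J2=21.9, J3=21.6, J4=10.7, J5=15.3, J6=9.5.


Sequential makespan: sum all processing times
= 11.4 + 21.9 + 21.6 + 10.7 + 15.3 + 9.5
= 90.4 time units


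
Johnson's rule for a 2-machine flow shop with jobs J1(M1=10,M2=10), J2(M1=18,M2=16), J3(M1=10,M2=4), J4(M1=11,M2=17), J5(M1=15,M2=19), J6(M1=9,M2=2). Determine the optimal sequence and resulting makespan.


Johnson's rule:
Group 1 (M1≤M2, sort by M1): ['J1', 'J4', 'J5']
Group 2 (M1>M2, sort desc M2): ['J2', 'J3', 'J6']
Sequence: J1 → J4 → J5 → J2 → J3 → J6
Makespan calculation:
  J1: M1 done=10, M2 done=20
  J4: M1 done=21, M2 done=38
  J5: M1 done=36, M2 done=57
  J2: M1 done=54, M2 done=73
  J3: M1 done=64, M2 done=77
  J6: M1 done=73, M2 done=79
= Sequence: J1 → J4 → J5 → J2 → J3 → J6, Makespan: 79


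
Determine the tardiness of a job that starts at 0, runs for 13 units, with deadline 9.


Completion = start + processing = 0 + 13 = 13
Tardiness = max(0, C - d) = max(0, 13 - 9)
= max(0, 4)
= 4


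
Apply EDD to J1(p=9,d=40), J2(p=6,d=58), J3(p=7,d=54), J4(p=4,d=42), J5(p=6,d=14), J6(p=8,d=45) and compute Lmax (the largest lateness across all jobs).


EDD order: J5 → J1 → J4 → J6 → J3 → J2
Completion and lateness:
  J5: C=6, d=14, L=6-14=-8
  J1: C=15, d=40, L=15-40=-25
  J4: C=19, d=42, L=19-42=-23
  J6: C=27, d=45, L=27-45=-18
  J3: C=34, d=54, L=34-54=-20
  J2: C=40, d=58, L=40-58=-18
Lmax = max(-8, -25, -23, -18, -20, -18)
= -8


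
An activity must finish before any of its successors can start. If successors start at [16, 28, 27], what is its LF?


LF = min of all successor start times
Successors start at: [16, 28, 27]
LF = min(16, 28, 27)
= 16


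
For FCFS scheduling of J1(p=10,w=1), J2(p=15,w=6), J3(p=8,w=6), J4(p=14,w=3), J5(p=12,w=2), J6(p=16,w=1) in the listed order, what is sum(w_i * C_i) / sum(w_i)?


Completion times:
  J1: C=10, w×C=1×10=10
  J2: C=25, w×C=6×25=150
  J3: C=33, w×C=6×33=198
  J4: C=47, w×C=3×47=141
  J5: C=59, w×C=2×59=118
  J6: C=75, w×C=1×75=75
Sum w×C = 692
Sum w = 19
Weighted avg = 692/19
= 36.42


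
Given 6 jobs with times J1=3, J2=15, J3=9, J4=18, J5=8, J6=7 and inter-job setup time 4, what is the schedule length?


Makespan = Σ processing + (n-1) × setup
= (3 + 15 + 9 + 18 + 8 + 7) + (6-1)×4
= 60 + 20
= 80 time units


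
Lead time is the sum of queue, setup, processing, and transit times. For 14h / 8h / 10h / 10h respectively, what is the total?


Lead time = queue + setup + processing + transit
= 14 + 8 + 10 + 10
= 42 hours


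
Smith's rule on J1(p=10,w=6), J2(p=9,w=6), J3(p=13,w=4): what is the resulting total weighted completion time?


WSPT order (by p/w): J2 → J1 → J3
  J2: C=9, w·C=6×9=54
  J1: C=19, w·C=6×19=114
  J3: C=32, w·C=4×32=128
Σ w·C = 296
= 296


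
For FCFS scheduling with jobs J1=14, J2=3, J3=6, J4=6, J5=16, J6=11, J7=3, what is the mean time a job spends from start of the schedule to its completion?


Completion times:
  J1: completes at 14
  J2: completes at 17
  J3: completes at 23
  J4: completes at 29
  J5: completes at 45
  J6: completes at 56
  J7: completes at 59
Sum = 243
Average = 243/7
= 34.71


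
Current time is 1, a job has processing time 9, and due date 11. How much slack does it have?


Slack = due - current_time - processing
= 11 - 1 - 9
= 1


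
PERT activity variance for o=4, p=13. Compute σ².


σ² = ((p - o) / 6)² = (p - o)² / 36
= (13 - 4)² / 36
= 9² / 36
= 81 / 36
= 2.2500


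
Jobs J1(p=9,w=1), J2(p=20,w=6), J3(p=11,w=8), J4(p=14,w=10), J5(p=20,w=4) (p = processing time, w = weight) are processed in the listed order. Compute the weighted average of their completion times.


Completion times:
  J1: C=9, w×C=1×9=9
  J2: C=29, w×C=6×29=174
  J3: C=40, w×C=8×40=320
  J4: C=54, w×C=10×54=540
  J5: C=74, w×C=4×74=296
Sum w×C = 1339
Sum w = 29
Weighted avg = 1339/29
= 46.17


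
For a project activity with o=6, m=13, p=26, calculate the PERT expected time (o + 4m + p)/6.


te = (o + 4m + p) / 6
= (6 + 4×13 + 26) / 6
= (6 + 52 + 26) / 6
= 84 / 6
= 14.00


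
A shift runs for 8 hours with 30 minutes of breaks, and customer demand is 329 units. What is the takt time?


Available = 8×60 - 30 = 450 min
Takt time = 450 / 329
= 1.37 min/unit


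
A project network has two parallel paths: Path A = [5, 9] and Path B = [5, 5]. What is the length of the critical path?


Path A: 5 + 9 = 14
Path B: 5 + 5 = 10
Critical path = longest = max(14, 10)
= 14 (Path A)


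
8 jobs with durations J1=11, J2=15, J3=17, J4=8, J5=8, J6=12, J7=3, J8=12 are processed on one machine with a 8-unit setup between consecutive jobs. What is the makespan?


Makespan = Σ processing + (n-1) × setup
= (11 + 15 + 17 + 8 + 8 + 12 + 3 + 12) + (8-1)×8
= 86 + 56
= 142 time units


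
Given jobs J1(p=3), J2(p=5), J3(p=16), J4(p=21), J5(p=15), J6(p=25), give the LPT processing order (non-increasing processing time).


LPT: sort by longest processing time first
  J6: p=25
  J4: p=21
  J3: p=16
  J5: p=15
  J2: p=5
  J1: p=3
Order: J6 → J4 → J3 → J5 → J2 → J1


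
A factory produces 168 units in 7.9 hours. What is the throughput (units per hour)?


Throughput = units / time
= 168 / 7.9
= 21.3 units/hour


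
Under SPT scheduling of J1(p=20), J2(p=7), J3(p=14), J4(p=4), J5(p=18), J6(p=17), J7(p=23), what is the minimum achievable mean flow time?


SPT order: J4 → J2 → J3 → J6 → J5 → J1 → J7
Completion times:
  J4: C=4
  J2: C=11
  J3: C=25
  J6: C=42
  J5: C=60
  J1: C=80
  J7: C=103
Sum = 325, n = 7
Mean flow = 325/7
= 46.43


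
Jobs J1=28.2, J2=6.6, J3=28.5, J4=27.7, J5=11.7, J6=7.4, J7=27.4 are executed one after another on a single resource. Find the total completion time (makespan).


Sequential makespan: sum all processing times
= 28.2 + 6.6 + 28.5 + 27.7 + 11.7 + 7.4 + 27.4
= 137.5 time units


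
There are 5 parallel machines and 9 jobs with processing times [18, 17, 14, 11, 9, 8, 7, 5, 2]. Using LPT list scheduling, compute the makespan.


Jobs (LPT sorted): [18, 17, 14, 11, 9, 8, 7, 5, 2]
Machines: 5
  J=18 → Machine 1 (load: 0+18=18)
  J=17 → Machine 2 (load: 0+17=17)
  J=14 → Machine 3 (load: 0+14=14)
  J=11 → Machine 4 (load: 0+11=11)
  J=9 → Machine 5 (load: 0+9=9)
  J=8 → Machine 5 (load: 9+8=17)
  J=7 → Machine 4 (load: 11+7=18)
  J=5 → Machine 3 (load: 14+5=19)
  J=2 → Machine 2 (load: 17+2=19)
Machine loads: [18, 19, 19, 18, 17]
Makespan = max = 19 time units


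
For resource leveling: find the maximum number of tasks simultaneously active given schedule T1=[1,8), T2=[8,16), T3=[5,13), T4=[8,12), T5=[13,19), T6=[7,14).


Check each time point for overlaps:
  t=8: 4 tasks active (T2, T3, T4, T6)
Max concurrent = 4


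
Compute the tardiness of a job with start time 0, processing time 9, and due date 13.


Completion = start + processing = 0 + 9 = 9
Tardiness = max(0, C - d) = max(0, 9 - 13)
= max(0, -4)
= 0


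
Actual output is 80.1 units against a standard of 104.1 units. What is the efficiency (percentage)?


Efficiency = (actual / standard) × 100
= (80.1 / 104.1) × 100
= 76.9%


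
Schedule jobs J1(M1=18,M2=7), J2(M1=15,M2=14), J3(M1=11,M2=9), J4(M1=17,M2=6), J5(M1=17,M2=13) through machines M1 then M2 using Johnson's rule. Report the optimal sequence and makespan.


Johnson's rule:
Group 1 (M1≤M2, sort by M1): []
Group 2 (M1>M2, sort desc M2): ['J2', 'J5', 'J3', 'J1', 'J4']
Sequence: J2 → J5 → J3 → J1 → J4
Makespan calculation:
  J2: M1 done=15, M2 done=29
  J5: M1 done=32, M2 done=45
  J3: M1 done=43, M2 done=54
  J1: M1 done=61, M2 done=68
  J4: M1 done=78, M2 done=84
= Sequence: J2 → J5 → J3 → J1 → J4, Makespan: 84


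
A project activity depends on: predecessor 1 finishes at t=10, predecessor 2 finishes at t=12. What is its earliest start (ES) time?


ES = max of all predecessor completion times
Predecessors: [10, 12]
ES = max(10, 12)
= 12


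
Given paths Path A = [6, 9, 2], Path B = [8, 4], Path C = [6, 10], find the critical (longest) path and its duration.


Path A: 6 + 9 + 2 = 17
Path B: 8 + 4 = 12
Path C: 6 + 10 = 16
Critical path = longest = max(17, 12, 16)
= 17 (Path A)


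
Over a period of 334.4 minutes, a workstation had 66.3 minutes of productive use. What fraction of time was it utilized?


Utilization = busy / total × 100
= 66.3 / 334.4 × 100
= 19.8%


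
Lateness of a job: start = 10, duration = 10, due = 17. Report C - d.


Completion = 10 + 10 = 20
Lateness = C - d = 20 - 17
= 3


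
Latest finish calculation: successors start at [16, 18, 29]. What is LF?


LF = min of all successor start times
Successors start at: [16, 18, 29]
LF = min(16, 18, 29)
= 16


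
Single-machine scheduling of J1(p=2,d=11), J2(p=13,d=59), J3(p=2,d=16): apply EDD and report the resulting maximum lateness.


EDD order: J1 → J3 → J2
Completion and lateness:
  J1: C=2, d=11, L=2-11=-9
  J3: C=4, d=16, L=4-16=-12
  J2: C=17, d=59, L=17-59=-42
Lmax = max(-9, -12, -42)
= -9


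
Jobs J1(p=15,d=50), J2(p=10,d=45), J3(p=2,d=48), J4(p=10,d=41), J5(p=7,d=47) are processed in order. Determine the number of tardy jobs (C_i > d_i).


Completion vs due date:
  J1: C=15, d=50 → on time
  J2: C=25, d=45 → on time
  J3: C=27, d=48 → on time
  J4: C=37, d=41 → on time
  J5: C=44, d=47 → on time
Tardy jobs: none
Count = 0


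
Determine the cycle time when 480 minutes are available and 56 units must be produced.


Cycle time = available time / demand
= 480 / 56
= 8.57 min/unit


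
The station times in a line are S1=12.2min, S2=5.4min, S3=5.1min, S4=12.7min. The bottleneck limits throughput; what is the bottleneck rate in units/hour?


Bottleneck = longest station time
Station times: [12.2, 5.4, 5.1, 12.7]
Max = 12.7 min
Rate = 60 / 12.7
= 4.72 units/hour (bottleneck: 12.7min)


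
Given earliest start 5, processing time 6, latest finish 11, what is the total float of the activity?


EF = ES + duration = 5 + 6 = 11
LS = LF - duration = 11 - 6 = 5
Total Float = LF - EF = 11 - 11
(or LS - ES = 5 - 5)
= 0


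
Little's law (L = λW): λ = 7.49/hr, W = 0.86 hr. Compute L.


Little's law: L = λ × W
= 7.49 × 0.86
= 6.44


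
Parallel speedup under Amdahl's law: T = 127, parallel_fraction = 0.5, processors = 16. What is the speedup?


Amdahl's law: T_p = T × ((1-p) + p/N)
= 127 × ((1-0.5) + 0.5/16)
= 127 × (0.50 + 0.0312)
= 127 × 0.5312
= 67.47
Speedup = 127/67.47
= 1.88×


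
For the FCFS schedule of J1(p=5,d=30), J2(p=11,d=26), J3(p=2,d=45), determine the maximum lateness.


Lateness per job (L = C - d):
  J1: C=5, d=30, L=-25
  J2: C=16, d=26, L=-10
  J3: C=18, d=45, L=-27
Lmax = max(-25, -10, -27)
= -10


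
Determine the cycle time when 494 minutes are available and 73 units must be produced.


Cycle time = available time / demand
= 494 / 73
= 6.77 min/unit


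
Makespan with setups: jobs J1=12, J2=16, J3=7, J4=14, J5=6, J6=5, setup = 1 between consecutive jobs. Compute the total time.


Makespan = Σ processing + (n-1) × setup
= (12 + 16 + 7 + 14 + 6 + 5) + (6-1)×1
= 60 + 5
= 65 time units


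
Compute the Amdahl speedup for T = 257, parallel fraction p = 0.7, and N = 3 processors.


Amdahl's law: T_p = T × ((1-p) + p/N)
= 257 × ((1-0.7) + 0.7/3)
= 257 × (0.30 + 0.2333)
= 257 × 0.5333
= 137.07
Speedup = 257/137.07
= 1.88×


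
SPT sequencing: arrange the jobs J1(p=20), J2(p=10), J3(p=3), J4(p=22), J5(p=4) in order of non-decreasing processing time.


SPT: sort by shortest processing time
  J3: p=3
  J5: p=4
  J2: p=10
  J1: p=20
  J4: p=22
Order: J3 → J5 → J2 → J1 → J4


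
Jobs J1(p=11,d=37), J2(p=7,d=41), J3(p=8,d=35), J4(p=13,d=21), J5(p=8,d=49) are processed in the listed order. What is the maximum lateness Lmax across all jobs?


Lateness per job (L = C - d):
  J1: C=11, d=37, L=-26
  J2: C=18, d=41, L=-23
  J3: C=26, d=35, L=-9
  J4: C=39, d=21, L=18
  J5: C=47, d=49, L=-2
Lmax = max(-26, -23, -9, 18, -2)
= 18


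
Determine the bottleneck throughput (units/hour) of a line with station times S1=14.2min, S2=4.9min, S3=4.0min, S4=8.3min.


Bottleneck = longest station time
Station times: [14.2, 4.9, 4.0, 8.3]
Max = 14.2 min
Rate = 60 / 14.2
= 4.23 units/hour (bottleneck: 14.2min)


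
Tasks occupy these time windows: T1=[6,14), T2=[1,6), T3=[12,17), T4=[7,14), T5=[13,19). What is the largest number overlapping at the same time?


Check each time point for overlaps:
  t=13: 4 tasks active (T1, T3, T4, T5)
Max concurrent = 4


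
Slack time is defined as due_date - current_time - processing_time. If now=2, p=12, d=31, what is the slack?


Slack = due - current_time - processing
= 31 - 2 - 12
= 17


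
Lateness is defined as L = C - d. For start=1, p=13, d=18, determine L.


Completion = 1 + 13 = 14
Lateness = C - d = 14 - 18
= -4


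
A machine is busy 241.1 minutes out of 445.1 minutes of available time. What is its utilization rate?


Utilization = busy / total × 100
= 241.1 / 445.1 × 100
= 54.2%


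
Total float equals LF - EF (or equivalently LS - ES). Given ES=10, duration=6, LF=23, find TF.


EF = ES + duration = 10 + 6 = 16
LS = LF - duration = 23 - 6 = 17
Total Float = LF - EF = 23 - 16
(or LS - ES = 17 - 10)
= 7


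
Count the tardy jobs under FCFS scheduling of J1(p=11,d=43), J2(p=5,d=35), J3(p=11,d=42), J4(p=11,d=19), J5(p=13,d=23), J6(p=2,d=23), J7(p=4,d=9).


Completion vs due date:
  J1: C=11, d=43 → on time
  J2: C=16, d=35 → on time
  J3: C=27, d=42 → on time
  J4: C=38, d=19 → TARDY
  J5: C=51, d=23 → TARDY
  J6: C=53, d=23 → TARDY
  J7: C=57, d=9 → TARDY
Tardy jobs: J4, J5, J6, J7
Count = 4


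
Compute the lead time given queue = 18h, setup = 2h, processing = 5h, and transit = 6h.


Lead time = queue + setup + processing + transit
= 18 + 2 + 5 + 6
= 31 hours


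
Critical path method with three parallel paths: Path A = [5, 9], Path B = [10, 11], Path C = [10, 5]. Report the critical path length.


Path A: 5 + 9 = 14
Path B: 10 + 11 = 21
Path C: 10 + 5 = 15
Critical path = longest = max(14, 21, 15)
= 21 (Path B)


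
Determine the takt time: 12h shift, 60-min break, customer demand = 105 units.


Available = 12×60 - 60 = 660 min
Takt time = 660 / 105
= 6.29 min/unit


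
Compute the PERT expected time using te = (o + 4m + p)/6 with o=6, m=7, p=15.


te = (o + 4m + p) / 6
= (6 + 4×7 + 15) / 6
= (6 + 28 + 15) / 6
= 49 / 6
= 8.17


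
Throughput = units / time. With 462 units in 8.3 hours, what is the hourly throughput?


Throughput = units / time
= 462 / 8.3
= 55.7 units/hour


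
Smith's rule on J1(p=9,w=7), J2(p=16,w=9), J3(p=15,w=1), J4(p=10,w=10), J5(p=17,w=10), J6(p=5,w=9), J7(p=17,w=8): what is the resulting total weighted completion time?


WSPT order (by p/w): J6 → J4 → J1 → J5 → J2 → J7 → J3
  J6: C=5, w·C=9×5=45
  J4: C=15, w·C=10×15=150
  J1: C=24, w·C=7×24=168
  J5: C=41, w·C=10×41=410
  J2: C=57, w·C=9×57=513
  J7: C=74, w·C=8×74=592
  J3: C=89, w·C=1×89=89
Σ w·C = 1967
= 1967


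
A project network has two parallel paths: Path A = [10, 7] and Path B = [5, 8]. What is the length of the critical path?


Path A: 10 + 7 = 17
Path B: 5 + 8 = 13
Critical path = longest = max(17, 13)
= 17 (Path A)


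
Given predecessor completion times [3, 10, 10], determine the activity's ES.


ES = max of all predecessor completion times
Predecessors: [3, 10, 10]
ES = max(3, 10, 10)
= 10


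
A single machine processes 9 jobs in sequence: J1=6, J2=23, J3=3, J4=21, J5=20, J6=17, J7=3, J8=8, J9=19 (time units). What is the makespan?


Sequential makespan: sum all processing times
= 6 + 23 + 3 + 21 + 20 + 17 + 3 + 8 + 19
= 120 time units


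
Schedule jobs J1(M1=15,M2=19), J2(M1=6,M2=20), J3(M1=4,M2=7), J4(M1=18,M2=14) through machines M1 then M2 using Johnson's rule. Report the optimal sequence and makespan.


Johnson's rule:
Group 1 (M1≤M2, sort by M1): ['J3', 'J2', 'J1']
Group 2 (M1>M2, sort desc M2): ['J4']
Sequence: J3 → J2 → J1 → J4
Makespan calculation:
  J3: M1 done=4, M2 done=11
  J2: M1 done=10, M2 done=31
  J1: M1 done=25, M2 done=50
  J4: M1 done=43, M2 done=64
= Sequence: J3 → J2 → J1 → J4, Makespan: 64


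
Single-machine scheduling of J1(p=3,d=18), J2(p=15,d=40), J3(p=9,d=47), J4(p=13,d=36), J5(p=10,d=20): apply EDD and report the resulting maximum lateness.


EDD order: J1 → J5 → J4 → J2 → J3
Completion and lateness:
  J1: C=3, d=18, L=3-18=-15
  J5: C=13, d=20, L=13-20=-7
  J4: C=26, d=36, L=26-36=-10
  J2: C=41, d=40, L=41-40=1
  J3: C=50, d=47, L=50-47=3
Lmax = max(-15, -7, -10, 1, 3)
= 3


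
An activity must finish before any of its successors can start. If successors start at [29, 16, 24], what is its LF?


LF = min of all successor start times
Successors start at: [29, 16, 24]
LF = min(29, 16, 24)
= 16


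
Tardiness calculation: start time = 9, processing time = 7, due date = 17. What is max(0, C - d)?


Completion = start + processing = 9 + 7 = 16
Tardiness = max(0, C - d) = max(0, 16 - 17)
= max(0, -1)
= 0


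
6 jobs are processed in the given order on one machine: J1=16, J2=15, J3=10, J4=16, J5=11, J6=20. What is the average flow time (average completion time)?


Completion times:
  J1: completes at 16
  J2: completes at 31
  J3: completes at 41
  J4: completes at 57
  J5: completes at 68
  J6: completes at 88
Sum = 301
Average = 301/6
= 50.17


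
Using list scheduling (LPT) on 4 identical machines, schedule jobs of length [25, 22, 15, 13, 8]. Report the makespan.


Jobs (LPT sorted): [25, 22, 15, 13, 8]
Machines: 4
  J=25 → Machine 1 (load: 0+25=25)
  J=22 → Machine 2 (load: 0+22=22)
  J=15 → Machine 3 (load: 0+15=15)
  J=13 → Machine 4 (load: 0+13=13)
  J=8 → Machine 4 (load: 13+8=21)
Machine loads: [25, 22, 15, 21]
Makespan = max = 25 time units


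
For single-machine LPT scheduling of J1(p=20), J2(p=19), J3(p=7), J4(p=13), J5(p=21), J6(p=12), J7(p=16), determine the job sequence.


LPT: sort by longest processing time first
  J5: p=21
  J1: p=20
  J2: p=19
  J7: p=16
  J4: p=13
  J6: p=12
  J3: p=7
Order: J5 → J1 → J2 → J7 → J4 → J6 → J3


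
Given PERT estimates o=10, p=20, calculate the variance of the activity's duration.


σ² = ((p - o) / 6)² = (p - o)² / 36
= (20 - 10)² / 36
= 10² / 36
= 100 / 36
= 2.7778


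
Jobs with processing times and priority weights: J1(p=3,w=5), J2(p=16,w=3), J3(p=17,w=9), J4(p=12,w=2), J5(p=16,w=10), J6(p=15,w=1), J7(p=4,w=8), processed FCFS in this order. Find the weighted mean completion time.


Completion times:
  J1: C=3, w×C=5×3=15
  J2: C=19, w×C=3×19=57
  J3: C=36, w×C=9×36=324
  J4: C=48, w×C=2×48=96
  J5: C=64, w×C=10×64=640
  J6: C=79, w×C=1×79=79
  J7: C=83, w×C=8×83=664
Sum w×C = 1875
Sum w = 38
Weighted avg = 1875/38
= 49.34


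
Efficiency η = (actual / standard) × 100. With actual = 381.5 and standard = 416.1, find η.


Efficiency = (actual / standard) × 100
= (381.5 / 416.1) × 100
= 91.7%


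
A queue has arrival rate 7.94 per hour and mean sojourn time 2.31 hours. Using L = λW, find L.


Little's law: L = λ × W
= 7.94 × 2.31
= 18.34


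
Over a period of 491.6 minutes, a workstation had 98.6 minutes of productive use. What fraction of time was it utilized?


Utilization = busy / total × 100
= 98.6 / 491.6 × 100
= 20.1%


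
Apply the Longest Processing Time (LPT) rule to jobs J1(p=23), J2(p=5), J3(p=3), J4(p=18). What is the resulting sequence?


LPT: sort by longest processing time first
  J1: p=23
  J4: p=18
  J2: p=5
  J3: p=3
Order: J1 → J4 → J2 → J3


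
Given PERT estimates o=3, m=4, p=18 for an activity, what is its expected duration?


te = (o + 4m + p) / 6
= (3 + 4×4 + 18) / 6
= (3 + 16 + 18) / 6
= 37 / 6
= 6.17


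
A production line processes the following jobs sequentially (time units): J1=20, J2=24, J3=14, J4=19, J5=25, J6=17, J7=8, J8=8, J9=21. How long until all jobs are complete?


Sequential makespan: sum all processing times
= 20 + 24 + 14 + 19 + 25 + 17 + 8 + 8 + 21
= 156 time units


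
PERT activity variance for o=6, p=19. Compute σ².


σ² = ((p - o) / 6)² = (p - o)² / 36
= (19 - 6)² / 36
= 13² / 36
= 169 / 36
= 4.6944


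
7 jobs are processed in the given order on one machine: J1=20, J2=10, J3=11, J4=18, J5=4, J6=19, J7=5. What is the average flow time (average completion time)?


Completion times:
  J1: completes at 20
  J2: completes at 30
  J3: completes at 41
  J4: completes at 59
  J5: completes at 63
  J6: completes at 82
  J7: completes at 87
Sum = 382
Average = 382/7
= 54.57


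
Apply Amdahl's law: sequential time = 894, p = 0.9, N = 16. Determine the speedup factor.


Amdahl's law: T_p = T × ((1-p) + p/N)
= 894 × ((1-0.9) + 0.9/16)
= 894 × (0.10 + 0.0563)
= 894 × 0.1562
= 139.69
Speedup = 894/139.69
= 6.40×


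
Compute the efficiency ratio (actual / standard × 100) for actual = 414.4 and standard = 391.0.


Efficiency = (actual / standard) × 100
= (414.4 / 391.0) × 100
= 106.0%


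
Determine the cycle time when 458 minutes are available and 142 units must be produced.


Cycle time = available time / demand
= 458 / 142
= 3.23 min/unit


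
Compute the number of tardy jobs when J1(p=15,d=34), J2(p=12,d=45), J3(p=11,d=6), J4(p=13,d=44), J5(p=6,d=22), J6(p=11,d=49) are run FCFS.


Completion vs due date:
  J1: C=15, d=34 → on time
  J2: C=27, d=45 → on time
  J3: C=38, d=6 → TARDY
  J4: C=51, d=44 → TARDY
  J5: C=57, d=22 → TARDY
  J6: C=68, d=49 → TARDY
Tardy jobs: J3, J4, J5, J6
Count = 4


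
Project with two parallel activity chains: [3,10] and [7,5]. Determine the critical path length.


Path A: 3 + 10 = 13
Path B: 7 + 5 = 12
Critical path = longest = max(13, 12)
= 13 (Path A)


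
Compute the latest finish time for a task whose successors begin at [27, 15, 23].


LF = min of all successor start times
Successors start at: [27, 15, 23]
LF = min(27, 15, 23)
= 15


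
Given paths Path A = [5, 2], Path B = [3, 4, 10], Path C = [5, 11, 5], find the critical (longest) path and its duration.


Path A: 5 + 2 = 7
Path B: 3 + 4 + 10 = 17
Path C: 5 + 11 + 5 = 21
Critical path = longest = max(7, 17, 21)
= 21 (Path C)


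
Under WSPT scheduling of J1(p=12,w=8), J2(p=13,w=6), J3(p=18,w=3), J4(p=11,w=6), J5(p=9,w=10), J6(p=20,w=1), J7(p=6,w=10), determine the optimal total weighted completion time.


WSPT order (by p/w): J7 → J5 → J1 → J4 → J2 → J3 → J6
  J7: C=6, w·C=10×6=60
  J5: C=15, w·C=10×15=150
  J1: C=27, w·C=8×27=216
  J4: C=38, w·C=6×38=228
  J2: C=51, w·C=6×51=306
  J3: C=69, w·C=3×69=207
  J6: C=89, w·C=1×89=89
Σ w·C = 1256
= 1256


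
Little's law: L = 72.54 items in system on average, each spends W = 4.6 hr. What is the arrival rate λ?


Little's law: L = λW → λ = L / W
= 72.54 / 4.6
= 15.77 per hour


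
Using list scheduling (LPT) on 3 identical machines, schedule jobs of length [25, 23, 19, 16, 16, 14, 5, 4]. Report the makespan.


Jobs (LPT sorted): [25, 23, 19, 16, 16, 14, 5, 4]
Machines: 3
  J=25 → Machine 1 (load: 0+25=25)
  J=23 → Machine 2 (load: 0+23=23)
  J=19 → Machine 3 (load: 0+19=19)
  J=16 → Machine 3 (load: 19+16=35)
  J=16 → Machine 2 (load: 23+16=39)
  J=14 → Machine 1 (load: 25+14=39)
  J=5 → Machine 3 (load: 35+5=40)
  J=4 → Machine 1 (load: 39+4=43)
Machine loads: [43, 39, 40]
Makespan = max = 43 time units


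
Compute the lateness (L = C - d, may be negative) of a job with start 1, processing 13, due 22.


Completion = 1 + 13 = 14
Lateness = C - d = 14 - 22
= -8


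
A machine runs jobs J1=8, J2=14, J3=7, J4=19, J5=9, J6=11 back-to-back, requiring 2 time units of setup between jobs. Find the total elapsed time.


Makespan = Σ processing + (n-1) × setup
= (8 + 14 + 7 + 19 + 9 + 11) + (6-1)×2
= 68 + 10
= 78 time units


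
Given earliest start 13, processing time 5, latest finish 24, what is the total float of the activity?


EF = ES + duration = 13 + 5 = 18
LS = LF - duration = 24 - 5 = 19
Total Float = LF - EF = 24 - 18
(or LS - ES = 19 - 13)
= 6


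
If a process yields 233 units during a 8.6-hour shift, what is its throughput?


Throughput = units / time
= 233 / 8.6
= 27.1 units/hour


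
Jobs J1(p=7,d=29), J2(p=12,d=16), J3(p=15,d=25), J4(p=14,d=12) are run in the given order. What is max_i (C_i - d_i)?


Lateness per job (L = C - d):
  J1: C=7, d=29, L=-22
  J2: C=19, d=16, L=3
  J3: C=34, d=25, L=9
  J4: C=48, d=12, L=36
Lmax = max(-22, 3, 9, 36)
= 36


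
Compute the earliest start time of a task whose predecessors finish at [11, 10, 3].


ES = max of all predecessor completion times
Predecessors: [11, 10, 3]
ES = max(11, 10, 3)
= 11


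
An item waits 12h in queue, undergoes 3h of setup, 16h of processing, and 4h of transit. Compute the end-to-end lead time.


Lead time = queue + setup + processing + transit
= 12 + 3 + 16 + 4
= 35 hours


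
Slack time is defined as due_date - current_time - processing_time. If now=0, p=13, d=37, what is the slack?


Slack = due - current_time - processing
= 37 - 0 - 13
= 24


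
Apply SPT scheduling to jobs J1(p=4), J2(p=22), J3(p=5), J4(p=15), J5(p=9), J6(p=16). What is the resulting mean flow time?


SPT order: J1 → J3 → J5 → J4 → J6 → J2
Completion times:
  J1: C=4
  J3: C=9
  J5: C=18
  J4: C=33
  J6: C=49
  J2: C=71
Sum = 184, n = 6
Mean flow = 184/6
= 30.67


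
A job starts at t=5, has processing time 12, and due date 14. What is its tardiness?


Completion = start + processing = 5 + 12 = 17
Tardiness = max(0, C - d) = max(0, 17 - 14)
= max(0, 3)
= 3


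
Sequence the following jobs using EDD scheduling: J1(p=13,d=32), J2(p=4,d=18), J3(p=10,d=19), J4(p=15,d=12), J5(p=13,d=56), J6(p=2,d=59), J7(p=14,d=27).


EDD: sort by earliest due date
  J4: d=12, p=15
  J2: d=18, p=4
  J3: d=19, p=10
  J7: d=27, p=14
  J1: d=32, p=13
  J5: d=56, p=13
  J6: d=59, p=2
Order: J4 → J2 → J3 → J7 → J1 → J5 → J6


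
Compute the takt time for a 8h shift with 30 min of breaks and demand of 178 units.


Available = 8×60 - 30 = 450 min
Takt time = 450 / 178
= 2.53 min/unit


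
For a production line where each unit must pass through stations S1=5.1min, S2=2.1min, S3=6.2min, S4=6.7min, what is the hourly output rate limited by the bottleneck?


Bottleneck = longest station time
Station times: [5.1, 2.1, 6.2, 6.7]
Max = 6.7 min
Rate = 60 / 6.7
= 8.96 units/hour (bottleneck: 6.7min)


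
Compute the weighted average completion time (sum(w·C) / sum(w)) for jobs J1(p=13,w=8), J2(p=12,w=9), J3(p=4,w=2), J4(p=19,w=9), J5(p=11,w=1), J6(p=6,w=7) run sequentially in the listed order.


Completion times:
  J1: C=13, w×C=8×13=104
  J2: C=25, w×C=9×25=225
  J3: C=29, w×C=2×29=58
  J4: C=48, w×C=9×48=432
  J5: C=59, w×C=1×59=59
  J6: C=65, w×C=7×65=455
Sum w×C = 1333
Sum w = 36
Weighted avg = 1333/36
= 37.03


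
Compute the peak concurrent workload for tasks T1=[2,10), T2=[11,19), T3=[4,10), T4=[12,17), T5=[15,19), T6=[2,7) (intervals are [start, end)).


Check each time point for overlaps:
  t=4: 3 tasks active (T1, T3, T6)
Max concurrent = 3


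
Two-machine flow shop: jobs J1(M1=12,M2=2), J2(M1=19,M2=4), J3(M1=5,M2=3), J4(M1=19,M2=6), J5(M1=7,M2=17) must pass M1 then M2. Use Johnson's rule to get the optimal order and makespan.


Johnson's rule:
Group 1 (M1≤M2, sort by M1): ['J5']
Group 2 (M1>M2, sort desc M2): ['J4', 'J2', 'J3', 'J1']
Sequence: J5 → J4 → J2 → J3 → J1
Makespan calculation:
  J5: M1 done=7, M2 done=24
  J4: M1 done=26, M2 done=32
  J2: M1 done=45, M2 done=49
  J3: M1 done=50, M2 done=53
  J1: M1 done=62, M2 done=64
= Sequence: J5 → J4 → J2 → J3 → J1, Makespan: 64


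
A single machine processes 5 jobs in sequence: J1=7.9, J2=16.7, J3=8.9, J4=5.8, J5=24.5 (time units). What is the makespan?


Sequential makespan: sum all processing times
= 7.9 + 16.7 + 8.9 + 5.8 + 24.5
= 63.8 time units


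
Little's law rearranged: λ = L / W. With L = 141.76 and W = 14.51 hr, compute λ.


Little's law: L = λW → λ = L / W
= 141.76 / 14.51
= 9.77 per hour


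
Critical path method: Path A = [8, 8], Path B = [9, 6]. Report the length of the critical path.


Path A: 8 + 8 = 16
Path B: 9 + 6 = 15
Critical path = longest = max(16, 15)
= 16 (Path A)


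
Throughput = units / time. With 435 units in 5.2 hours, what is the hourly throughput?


Throughput = units / time
= 435 / 5.2
= 83.7 units/hour


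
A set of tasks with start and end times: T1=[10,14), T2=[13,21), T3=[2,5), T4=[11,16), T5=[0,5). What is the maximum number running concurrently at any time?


Check each time point for overlaps:
  t=13: 3 tasks active (T1, T2, T4)
Max concurrent = 3


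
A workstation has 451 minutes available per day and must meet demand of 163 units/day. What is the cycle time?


Cycle time = available time / demand
= 451 / 163
= 2.77 min/unit


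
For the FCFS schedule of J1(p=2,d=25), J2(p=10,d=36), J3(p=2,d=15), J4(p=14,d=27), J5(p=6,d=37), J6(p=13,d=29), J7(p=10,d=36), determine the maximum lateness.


Lateness per job (L = C - d):
  J1: C=2, d=25, L=-23
  J2: C=12, d=36, L=-24
  J3: C=14, d=15, L=-1
  J4: C=28, d=27, L=1
  J5: C=34, d=37, L=-3
  J6: C=47, d=29, L=18
  J7: C=57, d=36, L=21
Lmax = max(-23, -24, -1, 1, -3, 18, 21)
= 21


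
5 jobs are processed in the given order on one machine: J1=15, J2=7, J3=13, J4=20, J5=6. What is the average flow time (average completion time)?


Completion times:
  J1: completes at 15
  J2: completes at 22
  J3: completes at 35
  J4: completes at 55
  J5: completes at 61
Sum = 188
Average = 188/5
= 37.60


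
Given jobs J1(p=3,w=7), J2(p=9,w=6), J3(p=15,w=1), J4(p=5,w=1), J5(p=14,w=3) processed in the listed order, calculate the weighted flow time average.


Completion times:
  J1: C=3, w×C=7×3=21
  J2: C=12, w×C=6×12=72
  J3: C=27, w×C=1×27=27
  J4: C=32, w×C=1×32=32
  J5: C=46, w×C=3×46=138
Sum w×C = 290
Sum w = 18
Weighted avg = 290/18
= 16.11


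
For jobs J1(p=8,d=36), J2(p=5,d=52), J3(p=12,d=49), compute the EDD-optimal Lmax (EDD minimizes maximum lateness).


EDD order: J1 → J3 → J2
Completion and lateness:
  J1: C=8, d=36, L=8-36=-28
  J3: C=20, d=49, L=20-49=-29
  J2: C=25, d=52, L=25-52=-27
Lmax = max(-28, -29, -27)
= -27


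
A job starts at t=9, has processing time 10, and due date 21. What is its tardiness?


Completion = start + processing = 9 + 10 = 19
Tardiness = max(0, C - d) = max(0, 19 - 21)
= max(0, -2)
= 0


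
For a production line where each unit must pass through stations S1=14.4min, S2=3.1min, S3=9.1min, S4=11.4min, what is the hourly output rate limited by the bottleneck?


Bottleneck = longest station time
Station times: [14.4, 3.1, 9.1, 11.4]
Max = 14.4 min
Rate = 60 / 14.4
= 4.17 units/hour (bottleneck: 14.4min)


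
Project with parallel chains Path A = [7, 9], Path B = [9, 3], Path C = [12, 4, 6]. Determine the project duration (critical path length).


Path A: 7 + 9 = 16
Path B: 9 + 3 = 12
Path C: 12 + 4 + 6 = 22
Critical path = longest = max(16, 12, 22)
= 22 (Path C)


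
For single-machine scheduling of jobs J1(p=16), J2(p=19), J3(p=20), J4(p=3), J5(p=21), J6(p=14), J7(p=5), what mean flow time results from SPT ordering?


SPT order: J4 → J7 → J6 → J1 → J2 → J3 → J5
Completion times:
  J4: C=3
  J7: C=8
  J6: C=22
  J1: C=38
  J2: C=57
  J3: C=77
  J5: C=98
Sum = 303, n = 7
Mean flow = 303/7
= 43.29


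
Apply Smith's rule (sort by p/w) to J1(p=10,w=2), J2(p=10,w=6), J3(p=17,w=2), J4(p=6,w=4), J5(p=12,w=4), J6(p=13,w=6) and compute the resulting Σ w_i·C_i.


WSPT order (by p/w): J4 → J2 → J6 → J5 → J1 → J3
  J4: C=6, w·C=4×6=24
  J2: C=16, w·C=6×16=96
  J6: C=29, w·C=6×29=174
  J5: C=41, w·C=4×41=164
  J1: C=51, w·C=2×51=102
  J3: C=68, w·C=2×68=136
Σ w·C = 696
= 696


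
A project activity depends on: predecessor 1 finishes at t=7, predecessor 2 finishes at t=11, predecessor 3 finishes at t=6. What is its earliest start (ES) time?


ES = max of all predecessor completion times
Predecessors: [7, 11, 6]
ES = max(7, 11, 6)
= 11


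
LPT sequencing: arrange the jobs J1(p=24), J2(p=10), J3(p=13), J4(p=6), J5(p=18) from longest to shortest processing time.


LPT: sort by longest processing time first
  J1: p=24
  J5: p=18
  J3: p=13
  J2: p=10
  J4: p=6
Order: J1 → J5 → J3 → J2 → J4


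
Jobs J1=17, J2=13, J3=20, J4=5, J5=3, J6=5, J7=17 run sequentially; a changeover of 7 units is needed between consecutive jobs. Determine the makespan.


Makespan = Σ processing + (n-1) × setup
= (17 + 13 + 20 + 5 + 3 + 5 + 17) + (7-1)×7
= 80 + 42
= 122 time units


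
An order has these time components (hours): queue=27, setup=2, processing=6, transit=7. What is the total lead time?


Lead time = queue + setup + processing + transit
= 27 + 2 + 6 + 7
= 42 hours


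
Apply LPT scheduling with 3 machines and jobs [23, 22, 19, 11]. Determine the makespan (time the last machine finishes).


Jobs (LPT sorted): [23, 22, 19, 11]
Machines: 3
  J=23 → Machine 1 (load: 0+23=23)
  J=22 → Machine 2 (load: 0+22=22)
  J=19 → Machine 3 (load: 0+19=19)
  J=11 → Machine 3 (load: 19+11=30)
Machine loads: [23, 22, 30]
Makespan = max = 30 time units


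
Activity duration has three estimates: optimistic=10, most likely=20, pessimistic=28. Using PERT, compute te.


te = (o + 4m + p) / 6
= (10 + 4×20 + 28) / 6
= (10 + 80 + 28) / 6
= 118 / 6
= 19.67


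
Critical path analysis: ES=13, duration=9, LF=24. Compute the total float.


EF = ES + duration = 13 + 9 = 22
LS = LF - duration = 24 - 9 = 15
Total Float = LF - EF = 24 - 22
(or LS - ES = 15 - 13)
= 2


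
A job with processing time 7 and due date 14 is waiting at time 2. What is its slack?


Slack = due - current_time - processing
= 14 - 2 - 7
= 5


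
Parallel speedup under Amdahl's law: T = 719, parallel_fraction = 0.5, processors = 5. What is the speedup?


Amdahl's law: T_p = T × ((1-p) + p/N)
= 719 × ((1-0.5) + 0.5/5)
= 719 × (0.50 + 0.1000)
= 719 × 0.6000
= 431.40
Speedup = 719/431.40
= 1.67×


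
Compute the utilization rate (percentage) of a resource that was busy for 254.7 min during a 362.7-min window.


Utilization = busy / total × 100
= 254.7 / 362.7 × 100
= 70.2%


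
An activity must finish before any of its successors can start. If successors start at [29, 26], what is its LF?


LF = min of all successor start times
Successors start at: [29, 26]
LF = min(29, 26)
= 26


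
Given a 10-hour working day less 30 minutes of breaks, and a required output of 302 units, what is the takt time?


Available = 10×60 - 30 = 570 min
Takt time = 570 / 302
= 1.89 min/unit


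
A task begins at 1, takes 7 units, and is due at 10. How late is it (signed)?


Completion = 1 + 7 = 8
Lateness = C - d = 8 - 10
= -2


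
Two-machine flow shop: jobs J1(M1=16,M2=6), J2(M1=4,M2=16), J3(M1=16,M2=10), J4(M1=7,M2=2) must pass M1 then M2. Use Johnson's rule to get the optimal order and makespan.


Johnson's rule:
Group 1 (M1≤M2, sort by M1): ['J2']
Group 2 (M1>M2, sort desc M2): ['J3', 'J1', 'J4']
Sequence: J2 → J3 → J1 → J4
Makespan calculation:
  J2: M1 done=4, M2 done=20
  J3: M1 done=20, M2 done=30
  J1: M1 done=36, M2 done=42
  J4: M1 done=43, M2 done=45
= Sequence: J2 → J3 → J1 → J4, Makespan: 45


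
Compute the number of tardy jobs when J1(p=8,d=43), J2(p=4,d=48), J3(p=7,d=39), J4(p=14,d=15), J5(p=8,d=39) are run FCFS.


Completion vs due date:
  J1: C=8, d=43 → on time
  J2: C=12, d=48 → on time
  J3: C=19, d=39 → on time
  J4: C=33, d=15 → TARDY
  J5: C=41, d=39 → TARDY
Tardy jobs: J4, J5
Count = 2


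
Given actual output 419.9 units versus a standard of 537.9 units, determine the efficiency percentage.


Efficiency = (actual / standard) × 100
= (419.9 / 537.9) × 100
= 78.1%


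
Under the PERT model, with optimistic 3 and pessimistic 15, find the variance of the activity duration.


σ² = ((p - o) / 6)² = (p - o)² / 36
= (15 - 3)² / 36
= 12² / 36
= 144 / 36
= 4.0000


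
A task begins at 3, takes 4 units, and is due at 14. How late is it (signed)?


Completion = 3 + 4 = 7
Lateness = C - d = 7 - 14
= -7


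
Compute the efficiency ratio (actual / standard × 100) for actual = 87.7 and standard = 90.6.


Efficiency = (actual / standard) × 100
= (87.7 / 90.6) × 100
= 96.8%


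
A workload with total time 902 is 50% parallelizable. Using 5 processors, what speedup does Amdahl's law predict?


Amdahl's law: T_p = T × ((1-p) + p/N)
= 902 × ((1-0.5) + 0.5/5)
= 902 × (0.50 + 0.1000)
= 902 × 0.6000
= 541.20
Speedup = 902/541.20
= 1.67×


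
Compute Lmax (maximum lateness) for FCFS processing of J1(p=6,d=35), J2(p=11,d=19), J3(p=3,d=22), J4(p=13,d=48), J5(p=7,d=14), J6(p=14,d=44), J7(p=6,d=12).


Lateness per job (L = C - d):
  J1: C=6, d=35, L=-29
  J2: C=17, d=19, L=-2
  J3: C=20, d=22, L=-2
  J4: C=33, d=48, L=-15
  J5: C=40, d=14, L=26
  J6: C=54, d=44, L=10
  J7: C=60, d=12, L=48
Lmax = max(-29, -2, -2, -15, 26, 10, 48)
= 48


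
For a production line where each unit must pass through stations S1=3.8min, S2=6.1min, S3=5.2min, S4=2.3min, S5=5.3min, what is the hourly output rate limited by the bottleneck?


Bottleneck = longest station time
Station times: [3.8, 6.1, 5.2, 2.3, 5.3]
Max = 6.1 min
Rate = 60 / 6.1
= 9.84 units/hour (bottleneck: 6.1min)


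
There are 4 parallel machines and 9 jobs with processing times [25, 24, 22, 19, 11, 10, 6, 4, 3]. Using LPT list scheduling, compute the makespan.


Jobs (LPT sorted): [25, 24, 22, 19, 11, 10, 6, 4, 3]
Machines: 4
  J=25 → Machine 1 (load: 0+25=25)
  J=24 → Machine 2 (load: 0+24=24)
  J=22 → Machine 3 (load: 0+22=22)
  J=19 → Machine 4 (load: 0+19=19)
  J=11 → Machine 4 (load: 19+11=30)
  J=10 → Machine 3 (load: 22+10=32)
  J=6 → Machine 2 (load: 24+6=30)
  J=4 → Machine 1 (load: 25+4=29)
  J=3 → Machine 1 (load: 29+3=32)
Machine loads: [32, 30, 32, 30]
Makespan = max = 32 time units


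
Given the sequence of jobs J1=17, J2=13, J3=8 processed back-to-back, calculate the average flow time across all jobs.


Completion times:
  J1: completes at 17
  J2: completes at 30
  J3: completes at 38
Sum = 85
Average = 85/3
= 28.33
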